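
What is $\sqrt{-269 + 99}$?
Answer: $i \sqrt{170} \approx 13.038 i$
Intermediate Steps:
$\sqrt{-269 + 99} = \sqrt{-170} = i \sqrt{170}$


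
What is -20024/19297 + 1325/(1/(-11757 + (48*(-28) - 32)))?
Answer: -335791458849/19297 ≈ -1.7401e+7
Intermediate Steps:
-20024/19297 + 1325/(1/(-11757 + (48*(-28) - 32))) = -20024*1/19297 + 1325/(1/(-11757 + (-1344 - 32))) = -20024/19297 + 1325/(1/(-11757 - 1376)) = -20024/19297 + 1325/(1/(-13133)) = -20024/19297 + 1325/(-1/13133) = -20024/19297 + 1325*(-13133) = -20024/19297 - 17401225 = -335791458849/19297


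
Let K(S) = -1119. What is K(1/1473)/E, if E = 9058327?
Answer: -1119/9058327 ≈ -0.00012353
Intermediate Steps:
K(1/1473)/E = -1119/9058327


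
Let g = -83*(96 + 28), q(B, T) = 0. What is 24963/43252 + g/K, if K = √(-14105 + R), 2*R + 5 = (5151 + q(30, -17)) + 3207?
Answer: 24963/43252 + 10292*I*√39714/19857 ≈ 0.57715 + 103.29*I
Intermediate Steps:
R = 8353/2 (R = -5/2 + ((5151 + 0) + 3207)/2 = -5/2 + (5151 + 3207)/2 = -5/2 + (½)*8358 = -5/2 + 4179 = 8353/2 ≈ 4176.5)
g = -10292 (g = -83*124 = -10292)
K = I*√39714/2 (K = √(-14105 + 8353/2) = √(-19857/2) = I*√39714/2 ≈ 99.642*I)
24963/43252 + g/K = 24963/43252 - 10292*(-I*√39714/19857) = 24963*(1/43252) - (-10292)*I*√39714/19857 = 24963/43252 + 10292*I*√39714/19857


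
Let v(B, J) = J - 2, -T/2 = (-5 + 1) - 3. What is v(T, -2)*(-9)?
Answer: 36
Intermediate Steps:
T = 14 (T = -2*((-5 + 1) - 3) = -2*(-4 - 3) = -2*(-7) = 14)
v(B, J) = -2 + J
v(T, -2)*(-9) = (-2 - 2)*(-9) = -4*(-9) = 36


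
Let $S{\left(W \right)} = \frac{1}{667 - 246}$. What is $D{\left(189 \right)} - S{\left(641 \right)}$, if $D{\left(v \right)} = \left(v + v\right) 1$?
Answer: $\frac{159137}{421} \approx 378.0$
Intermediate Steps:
$S{\left(W \right)} = \frac{1}{421}$
$D{\left(v \right)} = 2 v$ ($D{\left(v \right)} = 2 v 1 = 2 v$)
$D{\left(189 \right)} - S{\left(641 \right)} = 2 \cdot 189 - \frac{1}{421} = 378 - \frac{1}{421} = \frac{159137}{421}$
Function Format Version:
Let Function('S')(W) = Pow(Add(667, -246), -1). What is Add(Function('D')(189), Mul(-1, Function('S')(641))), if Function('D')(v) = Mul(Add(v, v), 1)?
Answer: Rational(159137, 421) ≈ 378.00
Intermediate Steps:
Function('S')(W) = Rational(1, 421) (Function('S')(W) = Pow(421, -1) = Rational(1, 421))
Function('D')(v) = Mul(2, v) (Function('D')(v) = Mul(Mul(2, v), 1) = Mul(2, v))
Add(Function('D')(189), Mul(-1, Function('S')(641))) = Add(Mul(2, 189), Mul(-1, Rational(1, 421))) = Add(378, Rational(-1, 421)) = Rational(159137, 421)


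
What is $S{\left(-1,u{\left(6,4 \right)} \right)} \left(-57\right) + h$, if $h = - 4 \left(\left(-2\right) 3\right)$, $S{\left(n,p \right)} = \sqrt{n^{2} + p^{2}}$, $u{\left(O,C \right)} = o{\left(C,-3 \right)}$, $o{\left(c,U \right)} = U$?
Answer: $24 - 57 \sqrt{10} \approx -156.25$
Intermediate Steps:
$u{\left(O,C \right)} = -3$
$h = 24$ ($h = \left(-4\right) \left(-6\right) = 24$)
$S{\left(-1,u{\left(6,4 \right)} \right)} \left(-57\right) + h = \sqrt{\left(-1\right)^{2} + \left(-3\right)^{2}} \left(-57\right) + 24 = \sqrt{1 + 9} \left(-57\right) + 24 = \sqrt{10} \left(-57\right) + 24 = - 57 \sqrt{10} + 24 = 24 - 57 \sqrt{10}$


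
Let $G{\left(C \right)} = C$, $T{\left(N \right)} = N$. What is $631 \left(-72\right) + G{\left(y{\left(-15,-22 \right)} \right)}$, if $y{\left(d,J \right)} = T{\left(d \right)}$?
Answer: $-45447$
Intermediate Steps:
$y{\left(d,J \right)} = d$
$631 \left(-72\right) + G{\left(y{\left(-15,-22 \right)} \right)} = 631 \left(-72\right) - 15 = -45432 - 15 = -45447$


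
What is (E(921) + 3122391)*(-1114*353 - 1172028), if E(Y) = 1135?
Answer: -4889161542020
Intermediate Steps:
(E(921) + 3122391)*(-1114*353 - 1172028) = (1135 + 3122391)*(-1114*353 - 1172028) = 3123526*(-393242 - 1172028) = 3123526*(-1565270) = -4889161542020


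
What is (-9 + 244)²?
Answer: 55225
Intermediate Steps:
(-9 + 244)² = 235² = 55225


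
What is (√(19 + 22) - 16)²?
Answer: (16 - √41)² ≈ 92.100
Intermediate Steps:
(√(19 + 22) - 16)² = (√41 - 16)² = (-16 + √41)²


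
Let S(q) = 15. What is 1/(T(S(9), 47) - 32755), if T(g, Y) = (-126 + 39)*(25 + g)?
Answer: -1/36235 ≈ -2.7598e-5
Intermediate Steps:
T(g, Y) = -2175 - 87*g (T(g, Y) = -87*(25 + g) = -2175 - 87*g)
1/(T(S(9), 47) - 32755) = 1/((-2175 - 87*15) - 32755) = 1/((-2175 - 1305) - 32755) = 1/(-3480 - 32755) = 1/(-36235) = -1/36235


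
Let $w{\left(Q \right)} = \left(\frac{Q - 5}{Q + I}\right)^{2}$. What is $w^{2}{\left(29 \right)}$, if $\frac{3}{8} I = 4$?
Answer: $\frac{26873856}{200533921} \approx 0.13401$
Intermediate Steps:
$I = \frac{32}{3}$ ($I = \frac{8}{3} \cdot 4 = \frac{32}{3} \approx 10.667$)
$w{\left(Q \right)} = \frac{\left(-5 + Q\right)^{2}}{\left(\frac{32}{3} + Q\right)^{2}}$ ($w{\left(Q \right)} = \left(\frac{Q - 5}{Q + \frac{32}{3}}\right)^{2} = \left(\frac{-5 + Q}{\frac{32}{3} + Q}\right)^{2} = \frac{\left(-5 + Q\right)^{2}}{\left(\frac{32}{3} + Q\right)^{2}}$)
$w^{2}{\left(29 \right)} = \left(\frac{9 \left(-5 + 29\right)^{2}}{\left(32 + 3 \cdot 29\right)^{2}}\right)^{2} = \left(\frac{9 \cdot 24^{2}}{\left(32 + 87\right)^{2}}\right)^{2} = \left(9 \cdot 576 \cdot \frac{1}{14161}\right)^{2} = \left(\frac{5184}{14161}\right)^{2} = \frac{26873856}{200533921}$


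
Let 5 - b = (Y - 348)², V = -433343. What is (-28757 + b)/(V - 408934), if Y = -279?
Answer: 140627/280759 ≈ 0.50088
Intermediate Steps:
b = -393124 (b = 5 - (-279 - 348)² = 5 - 1*(-627)² = 5 - 1*393129 = 5 - 393129 = -393124)
(-28757 + b)/(V - 408934) = (-28757 - 393124)/(-433343 - 408934) = -421881/(-842277) = -421881*(-1/842277) = 140627/280759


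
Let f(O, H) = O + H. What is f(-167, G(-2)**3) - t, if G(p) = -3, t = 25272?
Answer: -25466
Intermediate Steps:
f(O, H) = H + O
f(-167, G(-2)**3) - t = ((-3)**3 - 167) - 1*25272 = (-27 - 167) - 25272 = -194 - 25272 = -25466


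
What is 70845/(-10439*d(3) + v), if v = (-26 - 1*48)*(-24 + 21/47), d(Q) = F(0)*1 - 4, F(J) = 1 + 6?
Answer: -1109905/463327 ≈ -2.3955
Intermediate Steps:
F(J) = 7
d(Q) = 3 (d(Q) = 7*1 - 4 = 7 - 4 = 3)
v = 81918/47 (v = (-26 - 48)*(-24 + 21*(1/47)) = -74*(-24 + 21/47) = -74*(-1107/47) = 81918/47 ≈ 1742.9)
70845/(-10439*d(3) + v) = 70845/(-10439*3 + 81918/47) = 70845/(-31317 + 81918/47) = 70845/(-1389981/47) = 70845*(-47/1389981) = -1109905/463327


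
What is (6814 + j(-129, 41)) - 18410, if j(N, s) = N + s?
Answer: -11684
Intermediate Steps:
(6814 + j(-129, 41)) - 18410 = (6814 + (-129 + 41)) - 18410 = (6814 - 88) - 18410 = 6726 - 18410 = -11684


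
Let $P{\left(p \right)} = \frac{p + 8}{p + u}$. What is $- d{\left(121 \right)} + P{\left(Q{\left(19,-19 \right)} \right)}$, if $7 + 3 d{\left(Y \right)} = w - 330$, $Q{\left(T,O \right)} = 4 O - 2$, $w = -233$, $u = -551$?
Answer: $\frac{119580}{629} \approx 190.11$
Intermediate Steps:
$Q{\left(T,O \right)} = -2 + 4 O$
$P{\left(p \right)} = \frac{8 + p}{-551 + p}$ ($P{\left(p \right)} = \frac{p + 8}{p - 551} = \frac{8 + p}{-551 + p}$)
$d{\left(Y \right)} = -190$ ($d{\left(Y \right)} = - \frac{7}{3} + \frac{-233 - 330}{3} = - \frac{7}{3} + \frac{1}{3} \left(-563\right) = - \frac{7}{3} - \frac{563}{3} = -190$)
$- d{\left(121 \right)} + P{\left(Q{\left(19,-19 \right)} \right)} = \left(-1\right) \left(-190\right) + \frac{8 + \left(-2 + 4 \left(-19\right)\right)}{-551 + \left(-2 + 4 \left(-19\right)\right)} = 190 + \frac{8 - 78}{-551 - 78} = 190 + \frac{1}{-629} \left(-70\right) = 190 - - \frac{70}{629} = 190 + \frac{70}{629} = \frac{119580}{629}$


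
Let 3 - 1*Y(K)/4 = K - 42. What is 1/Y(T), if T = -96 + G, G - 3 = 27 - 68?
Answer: 1/716 ≈ 0.0013966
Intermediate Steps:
G = -38 (G = 3 + (27 - 68) = 3 - 41 = -38)
T = -134 (T = -96 - 38 = -134)
Y(K) = 180 - 4*K (Y(K) = 12 - 4*(K - 42) = 12 - 4*(-42 + K) = 12 + (168 - 4*K) = 180 - 4*K)
1/Y(T) = 1/(180 - 4*(-134)) = 1/(180 + 536) = 1/716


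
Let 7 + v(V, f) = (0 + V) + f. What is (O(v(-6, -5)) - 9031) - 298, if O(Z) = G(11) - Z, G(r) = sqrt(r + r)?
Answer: -9311 + sqrt(22) ≈ -9306.3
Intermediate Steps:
G(r) = sqrt(2)*sqrt(r) (G(r) = sqrt(2*r) = sqrt(2)*sqrt(r))
v(V, f) = -7 + V + f (v(V, f) = -7 + ((0 + V) + f) = -7 + (V + f) = -7 + V + f)
O(Z) = sqrt(22) - Z (O(Z) = sqrt(2)*sqrt(11) - Z = sqrt(22) - Z)
(O(v(-6, -5)) - 9031) - 298 = ((sqrt(22) - (-7 - 6 - 5)) - 9031) - 298 = ((sqrt(22) - 1*(-18)) - 9031) - 298 = ((sqrt(22) + 18) - 9031) - 298 = ((18 + sqrt(22)) - 9031) - 298 = (-9013 + sqrt(22)) - 298 = -9311 + sqrt(22)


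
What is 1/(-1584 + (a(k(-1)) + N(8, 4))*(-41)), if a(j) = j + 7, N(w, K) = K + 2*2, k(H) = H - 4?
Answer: -1/1994 ≈ -0.00050150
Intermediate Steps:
k(H) = -4 + H
N(w, K) = 4 + K (N(w, K) = K + 4 = 4 + K)
a(j) = 7 + j
1/(-1584 + (a(k(-1)) + N(8, 4))*(-41)) = 1/(-1584 + ((7 + (-4 - 1)) + (4 + 4))*(-41)) = 1/(-1584 + ((7 - 5) + 8)*(-41)) = 1/(-1584 + (2 + 8)*(-41)) = 1/(-1584 + 10*(-41)) = 1/(-1584 - 410) = 1/(-1994) = -1/1994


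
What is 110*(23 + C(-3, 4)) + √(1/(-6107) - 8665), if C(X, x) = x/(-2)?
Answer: 2310 + 6*I*√8976807547/6107 ≈ 2310.0 + 93.086*I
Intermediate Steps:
C(X, x) = -x/2 (C(X, x) = x*(-½) = -x/2)
110*(23 + C(-3, 4)) + √(1/(-6107) - 8665) = 110*(23 - ½*4) + √(1/(-6107) - 8665) = 110*(23 - 2) + √(-1/6107 - 8665) = 110*21 + √(-52917156/6107) = 2310 + 6*I*√8976807547/6107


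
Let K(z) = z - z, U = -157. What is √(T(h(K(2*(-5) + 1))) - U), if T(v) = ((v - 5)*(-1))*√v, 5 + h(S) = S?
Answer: √(157 + 10*I*√5) ≈ 12.562 + 0.89005*I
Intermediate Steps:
K(z) = 0
h(S) = -5 + S
T(v) = √v*(5 - v) (T(v) = ((-5 + v)*(-1))*√v = (5 - v)*√v = √v*(5 - v))
√(T(h(K(2*(-5) + 1))) - U) = √(√(-5 + 0)*(5 - (-5 + 0)) - 1*(-157)) = √(√(-5)*(5 - 1*(-5)) + 157) = √((I*√5)*(5 + 5) + 157) = √((I*√5)*10 + 157) = √(10*I*√5 + 157) = √(157 + 10*I*√5)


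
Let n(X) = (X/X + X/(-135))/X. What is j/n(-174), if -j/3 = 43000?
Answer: 1010070000/103 ≈ 9.8065e+6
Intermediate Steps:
j = -129000 (j = -3*43000 = -129000)
n(X) = (1 - X/135)/X (n(X) = (1 + X*(-1/135))/X = (1 - X/135)/X)
j/n(-174) = -129000*(-23490/(135 - 1*(-174))) = -129000*(-23490/(135 + 174)) = -129000/((1/135)*(-1/174)*309) = -129000/(-103/7830) = -129000*(-7830/103) = 1010070000/103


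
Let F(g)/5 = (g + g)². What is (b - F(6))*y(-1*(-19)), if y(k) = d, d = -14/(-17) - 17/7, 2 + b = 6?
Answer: 136756/119 ≈ 1149.2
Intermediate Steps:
b = 4 (b = -2 + 6 = 4)
F(g) = 20*g² (F(g) = 5*(g + g)² = 5*(2*g)² = 5*(4*g²) = 20*g²)
d = -191/119 (d = -14*(-1/17) - 17*⅐ = 14/17 - 17/7 = -191/119 ≈ -1.6050)
y(k) = -191/119
(b - F(6))*y(-1*(-19)) = (4 - 20*6²)*(-191/119) = (4 - 20*36)*(-191/119) = (4 - 1*720)*(-191/119) = (4 - 720)*(-191/119) = -716*(-191/119) = 136756/119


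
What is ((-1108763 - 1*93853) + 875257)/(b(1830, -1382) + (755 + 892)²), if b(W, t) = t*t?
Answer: -327359/4622533 ≈ -0.070818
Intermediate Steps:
b(W, t) = t²
((-1108763 - 1*93853) + 875257)/(b(1830, -1382) + (755 + 892)²) = ((-1108763 - 1*93853) + 875257)/((-1382)² + (755 + 892)²) = ((-1108763 - 93853) + 875257)/(1909924 + 1647²) = (-1202616 + 875257)/(1909924 + 2712609) = -327359/4622533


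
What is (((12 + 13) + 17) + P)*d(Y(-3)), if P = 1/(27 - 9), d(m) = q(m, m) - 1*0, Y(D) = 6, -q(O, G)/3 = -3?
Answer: 757/2 ≈ 378.50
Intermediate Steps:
q(O, G) = 9 (q(O, G) = -3*(-3) = 9)
d(m) = 9 (d(m) = 9 - 1*0 = 9 + 0 = 9)
P = 1/18 ≈ 0.055556
(((12 + 13) + 17) + P)*d(Y(-3)) = (((12 + 13) + 17) + 1/18)*9 = ((25 + 17) + 1/18)*9 = (42 + 1/18)*9 = (757/18)*9 = 757/2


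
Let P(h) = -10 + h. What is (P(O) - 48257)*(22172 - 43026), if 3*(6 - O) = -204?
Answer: 1005016822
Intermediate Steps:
O = 74 (O = 6 - 1/3*(-204) = 6 + 68 = 74)
(P(O) - 48257)*(22172 - 43026) = ((-10 + 74) - 48257)*(22172 - 43026) = (64 - 48257)*(-20854) = -48193*(-20854) = 1005016822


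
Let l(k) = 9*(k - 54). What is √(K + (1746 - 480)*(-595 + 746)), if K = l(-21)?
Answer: √190491 ≈ 436.45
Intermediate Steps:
l(k) = -486 + 9*k (l(k) = 9*(-54 + k) = -486 + 9*k)
K = -675 (K = -486 + 9*(-21) = -486 - 189 = -675)
√(K + (1746 - 480)*(-595 + 746)) = √(-675 + (1746 - 480)*(-595 + 746)) = √(-675 + 1266*151) = √(-675 + 191166) = √190491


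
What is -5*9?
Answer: -45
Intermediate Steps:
-5*9 = -45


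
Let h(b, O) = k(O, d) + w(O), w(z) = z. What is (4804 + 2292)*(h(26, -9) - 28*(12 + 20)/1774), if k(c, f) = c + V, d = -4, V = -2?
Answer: -145504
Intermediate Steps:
k(c, f) = -2 + c (k(c, f) = c - 2 = -2 + c)
h(b, O) = -2 + 2*O (h(b, O) = (-2 + O) + O = -2 + 2*O)
(4804 + 2292)*(h(26, -9) - 28*(12 + 20)/1774) = (4804 + 2292)*((-2 + 2*(-9)) - 28*(12 + 20)/1774) = 7096*((-2 - 18) - 28*32*(1/1774)) = 7096*(-20 - 896*1/1774) = 7096*(-20 - 448/887) = 7096*(-18188/887) = -145504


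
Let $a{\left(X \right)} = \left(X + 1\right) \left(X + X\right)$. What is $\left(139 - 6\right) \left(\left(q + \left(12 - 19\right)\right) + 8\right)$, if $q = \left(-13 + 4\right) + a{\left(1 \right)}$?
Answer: $-532$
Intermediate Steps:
$a{\left(X \right)} = 2 X \left(1 + X\right)$ ($a{\left(X \right)} = \left(1 + X\right) 2 X = 2 X \left(1 + X\right)$)
$q = -5$ ($q = \left(-13 + 4\right) + 2 \cdot 1 \left(1 + 1\right) = -9 + 2 \cdot 1 \cdot 2 = -9 + 4 = -5$)
$\left(139 - 6\right) \left(\left(q + \left(12 - 19\right)\right) + 8\right) = \left(139 - 6\right) \left(\left(-5 + \left(12 - 19\right)\right) + 8\right) = 133 \left(\left(-5 - 7\right) + 8\right) = 133 \left(-12 + 8\right) = 133 \left(-4\right) = -532$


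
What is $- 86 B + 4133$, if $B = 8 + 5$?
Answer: $3015$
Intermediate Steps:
$B = 13$
$- 86 B + 4133 = \left(-86\right) 13 + 4133 = -1118 + 4133 = 3015$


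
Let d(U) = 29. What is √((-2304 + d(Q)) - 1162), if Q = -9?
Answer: I*√3437 ≈ 58.626*I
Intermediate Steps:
√((-2304 + d(Q)) - 1162) = √((-2304 + 29) - 1162) = √(-2275 - 1162) = √(-3437) = I*√3437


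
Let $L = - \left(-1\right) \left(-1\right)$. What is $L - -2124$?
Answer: $2123$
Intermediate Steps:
$L = -1$ ($L = \left(-1\right) 1 = -1$)
$L - -2124 = -1 - -2124 = -1 + 2124 = 2123$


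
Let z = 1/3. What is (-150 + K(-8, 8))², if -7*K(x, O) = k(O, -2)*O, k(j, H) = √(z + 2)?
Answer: 472564/21 + 800*√21/7 ≈ 23027.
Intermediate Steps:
z = ⅓ ≈ 0.33333
k(j, H) = √21/3 (k(j, H) = √(⅓ + 2) = √(7/3) = √21/3)
K(x, O) = -O*√21/21 (K(x, O) = -√21/3*O/7 = -O*√21/21)
(-150 + K(-8, 8))² = (-150 - 1/21*8*√21)² = (-150 - 8*√21/21)²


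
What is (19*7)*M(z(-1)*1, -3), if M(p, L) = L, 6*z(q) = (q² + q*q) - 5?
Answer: -399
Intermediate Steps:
z(q) = -⅚ + q²/3 (z(q) = ((q² + q*q) - 5)/6 = ((q² + q²) - 5)/6 = (2*q² - 5)/6 = (-5 + 2*q²)/6 = -⅚ + q²/3)
(19*7)*M(z(-1)*1, -3) = (19*7)*(-3) = 133*(-3) = -399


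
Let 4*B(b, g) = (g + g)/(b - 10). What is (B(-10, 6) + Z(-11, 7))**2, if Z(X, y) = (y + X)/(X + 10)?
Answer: 5929/400 ≈ 14.822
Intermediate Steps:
B(b, g) = g/(2*(-10 + b)) (B(b, g) = ((g + g)/(b - 10))/4 = ((2*g)/(-10 + b))/4 = (2*g/(-10 + b))/4 = g/(2*(-10 + b)))
Z(X, y) = (X + y)/(10 + X)
(B(-10, 6) + Z(-11, 7))**2 = ((1/2)*6/(-10 - 10) + (-11 + 7)/(10 - 11))**2 = ((1/2)*6/(-20) - 4/(-1))**2 = ((1/2)*6*(-1/20) - 1*(-4))**2 = (-3/20 + 4)**2 = (77/20)**2 = 5929/400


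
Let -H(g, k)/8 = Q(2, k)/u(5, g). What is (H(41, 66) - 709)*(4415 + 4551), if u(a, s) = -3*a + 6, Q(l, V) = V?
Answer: -17492666/3 ≈ -5.8309e+6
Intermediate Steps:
u(a, s) = 6 - 3*a
H(g, k) = 8*k/9 (H(g, k) = -8*k/(6 - 3*5) = -8*k/(6 - 15) = -8*k/(-9) = -8*k*(-1)/9 = -(-8)*k/9 = 8*k/9)
(H(41, 66) - 709)*(4415 + 4551) = ((8/9)*66 - 709)*(4415 + 4551) = (176/3 - 709)*8966 = -1951/3*8966 = -17492666/3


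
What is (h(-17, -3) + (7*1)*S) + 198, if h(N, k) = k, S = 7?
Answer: 244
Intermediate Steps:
(h(-17, -3) + (7*1)*S) + 198 = (-3 + (7*1)*7) + 198 = (-3 + 7*7) + 198 = (-3 + 49) + 198 = 46 + 198 = 244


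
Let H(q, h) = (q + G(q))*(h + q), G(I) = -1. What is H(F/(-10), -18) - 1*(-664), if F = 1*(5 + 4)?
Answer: 69991/100 ≈ 699.91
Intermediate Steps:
F = 9 (F = 1*9 = 9)
H(q, h) = (-1 + q)*(h + q) (H(q, h) = (q - 1)*(h + q) = (-1 + q)*(h + q))
H(F/(-10), -18) - 1*(-664) = ((9/(-10))**2 - 1*(-18) - 9/(-10) - 162/(-10)) - 1*(-664) = ((9*(-1/10))**2 + 18 - 9*(-1)/10 - 162*(-1)/10) + 664 = ((-9/10)**2 + 18 - 1*(-9/10) - 18*(-9/10)) + 664 = (81/100 + 18 + 9/10 + 81/5) + 664 = 3591/100 + 664 = 69991/100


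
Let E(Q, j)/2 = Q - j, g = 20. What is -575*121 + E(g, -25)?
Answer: -69485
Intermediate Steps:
E(Q, j) = -2*j + 2*Q (E(Q, j) = 2*(Q - j) = -2*j + 2*Q)
-575*121 + E(g, -25) = -575*121 + (-2*(-25) + 2*20) = -69575 + (50 + 40) = -69575 + 90 = -69485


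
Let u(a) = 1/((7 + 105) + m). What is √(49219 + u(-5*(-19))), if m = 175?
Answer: √4054120098/287 ≈ 221.85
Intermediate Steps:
u(a) = 1/287 (u(a) = 1/((7 + 105) + 175) = 1/(112 + 175) = 1/287)
√(49219 + u(-5*(-19))) = √(49219 + 1/287) = √(14125854/287) = √4054120098/287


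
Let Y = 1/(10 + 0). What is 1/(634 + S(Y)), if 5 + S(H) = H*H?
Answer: 100/62901 ≈ 0.0015898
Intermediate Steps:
Y = 1/10 ≈ 0.10000
S(H) = -5 + H**2 (S(H) = -5 + H*H = -5 + H**2)
1/(634 + S(Y)) = 1/(634 + (-5 + (1/10)**2)) = 1/(634 + (-5 + 1/100)) = 1/(634 - 499/100) = 1/(62901/100) = 100/62901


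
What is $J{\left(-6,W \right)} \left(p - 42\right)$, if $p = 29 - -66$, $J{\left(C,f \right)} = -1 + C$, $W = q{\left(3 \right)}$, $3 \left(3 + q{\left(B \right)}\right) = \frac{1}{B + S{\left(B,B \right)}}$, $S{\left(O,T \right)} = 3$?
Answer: $-371$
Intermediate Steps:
$q{\left(B \right)} = -3 + \frac{1}{3 \left(3 + B\right)}$ ($q{\left(B \right)} = -3 + \frac{1}{3 \left(B + 3\right)} = -3 + \frac{1}{3 \left(3 + B\right)}$)
$W = - \frac{53}{18}$ ($W = \frac{-26 - 27}{3 \left(3 + 3\right)} = \frac{-26 - 27}{3 \cdot 6} = \frac{1}{3} \cdot \frac{1}{6} \left(-53\right) = - \frac{53}{18} \approx -2.9444$)
$p = 95$ ($p = 29 + 66 = 95$)
$J{\left(-6,W \right)} \left(p - 42\right) = \left(-1 - 6\right) \left(95 - 42\right) = \left(-7\right) 53 = -371$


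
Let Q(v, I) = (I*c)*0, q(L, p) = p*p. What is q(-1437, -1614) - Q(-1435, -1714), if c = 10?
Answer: 2604996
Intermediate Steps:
q(L, p) = p²
Q(v, I) = 0 (Q(v, I) = (I*10)*0 = (10*I)*0 = 0)
q(-1437, -1614) - Q(-1435, -1714) = (-1614)² - 1*0 = 2604996 + 0 = 2604996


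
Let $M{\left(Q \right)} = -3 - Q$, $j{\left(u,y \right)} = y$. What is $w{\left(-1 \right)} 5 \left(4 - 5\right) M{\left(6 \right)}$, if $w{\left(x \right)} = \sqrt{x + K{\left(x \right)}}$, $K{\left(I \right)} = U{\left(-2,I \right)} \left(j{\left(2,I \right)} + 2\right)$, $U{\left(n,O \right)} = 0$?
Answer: $45 i \approx 45.0 i$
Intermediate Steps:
$K{\left(I \right)} = 0$ ($K{\left(I \right)} = 0 \left(I + 2\right) = 0 \left(2 + I\right) = 0$)
$w{\left(x \right)} = \sqrt{x}$ ($w{\left(x \right)} = \sqrt{x + 0} = \sqrt{x}$)
$w{\left(-1 \right)} 5 \left(4 - 5\right) M{\left(6 \right)} = \sqrt{-1} \cdot 5 \left(4 - 5\right) \left(-3 - 6\right) = i 5 \left(-1\right) \left(-3 - 6\right) = i \left(-5\right) \left(-9\right) = - 5 i \left(-9\right) = 45 i$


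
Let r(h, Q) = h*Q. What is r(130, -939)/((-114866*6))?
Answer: 20345/114866 ≈ 0.17712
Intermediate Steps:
r(h, Q) = Q*h
r(130, -939)/((-114866*6)) = (-939*130)/((-114866*6)) = -122070/(-689196) = -122070*(-1/689196) = 20345/114866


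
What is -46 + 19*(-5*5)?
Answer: -521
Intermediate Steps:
-46 + 19*(-5*5) = -46 + 19*(-25) = -46 - 475 = -521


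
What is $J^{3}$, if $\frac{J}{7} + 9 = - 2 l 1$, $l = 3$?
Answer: $-1157625$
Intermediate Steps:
$J = -105$ ($J = -63 + 7 \left(-2\right) 3 \cdot 1 = -63 + 7 \left(\left(-6\right) 1\right) = -63 + 7 \left(-6\right) = -63 - 42 = -105$)
$J^{3} = \left(-105\right)^{3} = -1157625$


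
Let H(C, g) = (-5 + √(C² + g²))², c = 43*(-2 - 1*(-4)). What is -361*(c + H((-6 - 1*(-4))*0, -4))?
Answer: -31407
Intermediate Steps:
c = 86 (c = 43*(-2 + 4) = 43*2 = 86)
-361*(c + H((-6 - 1*(-4))*0, -4)) = -361*(86 + (-5 + √(((-6 - 1*(-4))*0)² + (-4)²))²) = -361*(86 + (-5 + √(((-6 + 4)*0)² + 16))²) = -361*(86 + (-5 + √((-2*0)² + 16))²) = -361*(86 + (-5 + √(0² + 16))²) = -361*(86 + (-5 + √(0 + 16))²) = -361*(86 + (-5 + √16)²) = -361*(86 + (-5 + 4)²) = -361*(86 + (-1)²) = -361*(86 + 1) = -361*87 = -31407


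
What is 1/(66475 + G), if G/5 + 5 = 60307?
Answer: 1/367985 ≈ 2.7175e-6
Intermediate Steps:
G = 301510 (G = -25 + 5*60307 = -25 + 301535 = 301510)
1/(66475 + G) = 1/(66475 + 301510) = 1/367985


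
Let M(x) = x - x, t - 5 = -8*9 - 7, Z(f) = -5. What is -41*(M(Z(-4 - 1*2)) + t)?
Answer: 3034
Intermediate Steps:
t = -74 (t = 5 + (-8*9 - 7) = 5 + (-72 - 7) = 5 - 79 = -74)
M(x) = 0
-41*(M(Z(-4 - 1*2)) + t) = -41*(0 - 74) = -41*(-74) = 3034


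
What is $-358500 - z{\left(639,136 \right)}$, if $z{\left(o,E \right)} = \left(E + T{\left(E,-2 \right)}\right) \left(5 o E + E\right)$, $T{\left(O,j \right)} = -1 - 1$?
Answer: $-58602404$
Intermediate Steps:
$T{\left(O,j \right)} = -2$ ($T{\left(O,j \right)} = -1 - 1 = -2$)
$z{\left(o,E \right)} = \left(-2 + E\right) \left(E + 5 E o\right)$ ($z{\left(o,E \right)} = \left(E - 2\right) \left(5 o E + E\right) = \left(-2 + E\right) \left(5 E o + E\right) = \left(-2 + E\right) \left(E + 5 E o\right)$)
$-358500 - z{\left(639,136 \right)} = -358500 - 136 \left(-2 + 136 - 6390 + 5 \cdot 136 \cdot 639\right) = -358500 - 136 \left(-2 + 136 - 6390 + 434520\right) = -358500 - 136 \cdot 428264 = -358500 - 58243904 = -58602404$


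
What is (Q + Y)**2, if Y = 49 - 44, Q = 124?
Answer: 16641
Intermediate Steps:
Y = 5
(Q + Y)**2 = (124 + 5)**2 = 129**2 = 16641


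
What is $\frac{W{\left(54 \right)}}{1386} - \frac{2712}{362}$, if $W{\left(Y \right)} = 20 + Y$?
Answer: $- \frac{933011}{125433} \approx -7.4383$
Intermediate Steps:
$\frac{W{\left(54 \right)}}{1386} - \frac{2712}{362} = \frac{20 + 54}{1386} - \frac{2712}{362} = 74 \cdot \frac{1}{1386} - \frac{1356}{181} = \frac{37}{693} - \frac{1356}{181} = - \frac{933011}{125433}$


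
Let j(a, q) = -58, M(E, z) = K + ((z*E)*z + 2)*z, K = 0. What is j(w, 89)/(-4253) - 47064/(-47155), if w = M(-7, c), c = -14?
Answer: 202898182/200550215 ≈ 1.0117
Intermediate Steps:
M(E, z) = z*(2 + E*z²) (M(E, z) = 0 + ((z*E)*z + 2)*z = 0 + ((E*z)*z + 2)*z = 0 + (E*z² + 2)*z = 0 + (2 + E*z²)*z = 0 + z*(2 + E*z²) = z*(2 + E*z²))
w = 19180 (w = -14*(2 - 7*(-14)²) = -14*(2 - 7*196) = -14*(2 - 1372) = -14*(-1370) = 19180)
j(w, 89)/(-4253) - 47064/(-47155) = -58/(-4253) - 47064/(-47155) = -58*(-1/4253) - 47064*(-1/47155) = 58/4253 + 47064/47155 = 202898182/200550215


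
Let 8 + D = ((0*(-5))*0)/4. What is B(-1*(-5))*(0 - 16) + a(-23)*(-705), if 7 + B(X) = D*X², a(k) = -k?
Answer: -12903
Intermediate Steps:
D = -8 (D = -8 + ((0*(-5))*0)/4 = -8 + (0*0)*(¼) = -8 + 0*(¼) = -8 + 0 = -8)
B(X) = -7 - 8*X²
B(-1*(-5))*(0 - 16) + a(-23)*(-705) = (-7 - 8*(-1*(-5))²)*(0 - 16) - 1*(-23)*(-705) = (-7 - 8*5²)*(-16) + 23*(-705) = (-7 - 8*25)*(-16) - 16215 = (-7 - 200)*(-16) - 16215 = -207*(-16) - 16215 = 3312 - 16215 = -12903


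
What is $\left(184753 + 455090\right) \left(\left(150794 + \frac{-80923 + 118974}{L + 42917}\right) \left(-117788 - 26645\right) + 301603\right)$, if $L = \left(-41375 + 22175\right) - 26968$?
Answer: $- \frac{45300308640389926038}{3251} \approx -1.3934 \cdot 10^{16}$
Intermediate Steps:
$L = -46168$ ($L = -19200 - 26968 = -46168$)
$\left(184753 + 455090\right) \left(\left(150794 + \frac{-80923 + 118974}{L + 42917}\right) \left(-117788 - 26645\right) + 301603\right) = \left(184753 + 455090\right) \left(\left(150794 + \frac{-80923 + 118974}{-46168 + 42917}\right) \left(-117788 - 26645\right) + 301603\right) = 639843 \left(\left(150794 + \frac{38051}{-3251}\right) \left(-144433\right) + 301603\right) = 639843 \left(\left(150794 + 38051 \left(- \frac{1}{3251}\right)\right) \left(-144433\right) + 301603\right) = 639843 \left(\left(150794 - \frac{38051}{3251}\right) \left(-144433\right) + 301603\right) = 639843 \left(\frac{490193243}{3251} \left(-144433\right) + 301603\right) = 639843 \left(- \frac{70800080666219}{3251} + 301603\right) = 639843 \left(- \frac{70799100154866}{3251}\right) = - \frac{45300308640389926038}{3251}$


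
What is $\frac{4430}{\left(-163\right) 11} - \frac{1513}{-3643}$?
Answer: $- \frac{13425681}{6531899} \approx -2.0554$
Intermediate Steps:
$\frac{4430}{\left(-163\right) 11} - \frac{1513}{-3643} = \frac{4430}{-1793} - - \frac{1513}{3643} = 4430 \left(- \frac{1}{1793}\right) + \frac{1513}{3643} = - \frac{4430}{1793} + \frac{1513}{3643} = - \frac{13425681}{6531899}$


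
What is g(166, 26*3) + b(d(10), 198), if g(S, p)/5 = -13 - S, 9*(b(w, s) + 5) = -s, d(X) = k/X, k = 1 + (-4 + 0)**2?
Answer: -922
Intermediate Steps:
k = 17 (k = 1 + (-4)**2 = 1 + 16 = 17)
d(X) = 17/X
b(w, s) = -5 - s/9 (b(w, s) = -5 + (-s)/9 = -5 - s/9)
g(S, p) = -65 - 5*S (g(S, p) = 5*(-13 - S) = -65 - 5*S)
g(166, 26*3) + b(d(10), 198) = (-65 - 5*166) + (-5 - 1/9*198) = (-65 - 830) + (-5 - 22) = -895 - 27 = -922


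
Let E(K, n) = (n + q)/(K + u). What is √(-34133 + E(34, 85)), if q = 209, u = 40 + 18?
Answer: I*√72218666/46 ≈ 184.74*I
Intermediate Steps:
u = 58
E(K, n) = (209 + n)/(58 + K) (E(K, n) = (n + 209)/(K + 58) = (209 + n)/(58 + K))
√(-34133 + E(34, 85)) = √(-34133 + (209 + 85)/(58 + 34)) = √(-34133 + 294/92) = √(-34133 + (1/92)*294) = √(-34133 + 147/46) = √(-1569971/46) = I*√72218666/46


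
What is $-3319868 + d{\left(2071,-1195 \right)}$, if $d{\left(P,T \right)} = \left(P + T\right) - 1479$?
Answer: $-3320471$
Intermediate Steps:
$d{\left(P,T \right)} = -1479 + P + T$
$-3319868 + d{\left(2071,-1195 \right)} = -3319868 - 603 = -3320471$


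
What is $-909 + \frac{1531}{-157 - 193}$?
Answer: $- \frac{319681}{350} \approx -913.37$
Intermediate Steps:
$-909 + \frac{1531}{-157 - 193} = -909 + \frac{1531}{-350} = -909 + 1531 \left(- \frac{1}{350}\right) = -909 - \frac{1531}{350} = - \frac{319681}{350}$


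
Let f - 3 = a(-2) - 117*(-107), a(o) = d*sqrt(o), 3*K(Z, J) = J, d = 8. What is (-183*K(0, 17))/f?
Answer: -6492657/78400306 + 2074*I*sqrt(2)/39200153 ≈ -0.082814 + 7.4823e-5*I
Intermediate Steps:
K(Z, J) = J/3
a(o) = 8*sqrt(o)
f = 12522 + 8*I*sqrt(2) (f = 3 + (8*sqrt(-2) - 117*(-107)) = 3 + (8*(I*sqrt(2)) + 12519) = 3 + (8*I*sqrt(2) + 12519) = 3 + (12519 + 8*I*sqrt(2)) = 12522 + 8*I*sqrt(2) ≈ 12522.0 + 11.314*I)
(-183*K(0, 17))/f = (-61*17)/(12522 + 8*I*sqrt(2)) = (-183*17/3)/(12522 + 8*I*sqrt(2)) = -1037/(12522 + 8*I*sqrt(2))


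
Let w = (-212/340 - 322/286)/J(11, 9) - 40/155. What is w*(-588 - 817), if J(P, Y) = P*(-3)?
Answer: 238825272/828971 ≈ 288.10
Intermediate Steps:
J(P, Y) = -3*P
w = -849912/4144855 (w = (-212/340 - 322/286)/((-3*11)) - 40/155 = (-212*1/340 - 322*1/286)/(-33) - 40*1/155 = (-53/85 - 161/143)*(-1/33) - 8/31 = -21264/12155*(-1/33) - 8/31 = 7088/133705 - 8/31 = -849912/4144855 ≈ -0.20505)
w*(-588 - 817) = -849912*(-588 - 817)/4144855 = -849912/4144855*(-1405) = 238825272/828971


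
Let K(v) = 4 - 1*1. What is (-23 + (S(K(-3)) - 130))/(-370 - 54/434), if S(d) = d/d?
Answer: 32984/80317 ≈ 0.41067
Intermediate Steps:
K(v) = 3 (K(v) = 4 - 1 = 3)
S(d) = 1
(-23 + (S(K(-3)) - 130))/(-370 - 54/434) = (-23 + (1 - 130))/(-370 - 54/434) = (-23 - 129)/(-370 - 54*1/434) = -152/(-370 - 27/217) = -152/(-80317/217) = -152*(-217/80317) = 32984/80317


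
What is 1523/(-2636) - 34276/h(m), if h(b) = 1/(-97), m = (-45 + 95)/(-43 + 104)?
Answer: 8764097469/2636 ≈ 3.3248e+6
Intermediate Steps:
m = 50/61 ≈ 0.81967
h(b) = -1/97
1523/(-2636) - 34276/h(m) = 1523/(-2636) - 34276/(-1/97) = 1523*(-1/2636) - 34276*(-97) = -1523/2636 + 3324772 = 8764097469/2636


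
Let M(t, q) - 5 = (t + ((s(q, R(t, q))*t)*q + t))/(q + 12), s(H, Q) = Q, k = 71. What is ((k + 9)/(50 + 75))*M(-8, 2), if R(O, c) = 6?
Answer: -48/25 ≈ -1.9200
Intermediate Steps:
M(t, q) = 5 + (2*t + 6*q*t)/(12 + q) (M(t, q) = 5 + (t + ((6*t)*q + t))/(q + 12) = 5 + (t + (6*q*t + t))/(12 + q) = 5 + (t + (t + 6*q*t))/(12 + q) = 5 + (2*t + 6*q*t)/(12 + q))
((k + 9)/(50 + 75))*M(-8, 2) = ((71 + 9)/(50 + 75))*((60 + 2*(-8) + 5*2 + 6*2*(-8))/(12 + 2)) = (80/125)*((60 - 16 + 10 - 96)/14) = (80*(1/125))*((1/14)*(-42)) = (16/25)*(-3) = -48/25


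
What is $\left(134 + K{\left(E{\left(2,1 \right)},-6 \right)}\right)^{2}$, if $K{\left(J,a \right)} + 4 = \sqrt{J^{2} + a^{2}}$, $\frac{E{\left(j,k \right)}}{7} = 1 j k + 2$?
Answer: $17720 + 520 \sqrt{205} \approx 25165.0$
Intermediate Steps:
$E{\left(j,k \right)} = 14 + 7 j k$ ($E{\left(j,k \right)} = 7 \left(1 j k + 2\right) = 7 \left(j k + 2\right) = 7 \left(2 + j k\right) = 14 + 7 j k$)
$K{\left(J,a \right)} = -4 + \sqrt{J^{2} + a^{2}}$
$\left(134 + K{\left(E{\left(2,1 \right)},-6 \right)}\right)^{2} = \left(134 - \left(4 - \sqrt{\left(14 + 7 \cdot 2 \cdot 1\right)^{2} + \left(-6\right)^{2}}\right)\right)^{2} = \left(134 - \left(4 - \sqrt{\left(14 + 14\right)^{2} + 36}\right)\right)^{2} = \left(134 - \left(4 - \sqrt{28^{2} + 36}\right)\right)^{2} = \left(134 - \left(4 - \sqrt{784 + 36}\right)\right)^{2} = \left(134 - \left(4 - \sqrt{820}\right)\right)^{2} = \left(134 - \left(4 - 2 \sqrt{205}\right)\right)^{2} = \left(130 + 2 \sqrt{205}\right)^{2}$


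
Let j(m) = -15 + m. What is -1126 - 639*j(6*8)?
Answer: -22213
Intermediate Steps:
-1126 - 639*j(6*8) = -1126 - 639*(-15 + 6*8) = -1126 - 639*(-15 + 48) = -1126 - 639*33 = -1126 - 21087 = -22213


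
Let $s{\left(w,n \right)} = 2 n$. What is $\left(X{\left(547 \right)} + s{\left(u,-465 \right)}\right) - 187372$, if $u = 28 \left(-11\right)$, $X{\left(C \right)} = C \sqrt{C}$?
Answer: $-188302 + 547 \sqrt{547} \approx -1.7551 \cdot 10^{5}$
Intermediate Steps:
$X{\left(C \right)} = C^{\frac{3}{2}}$
$u = -308$
$\left(X{\left(547 \right)} + s{\left(u,-465 \right)}\right) - 187372 = \left(547^{\frac{3}{2}} + 2 \left(-465\right)\right) - 187372 = \left(547 \sqrt{547} - 930\right) - 187372 = \left(-930 + 547 \sqrt{547}\right) - 187372 = -188302 + 547 \sqrt{547}$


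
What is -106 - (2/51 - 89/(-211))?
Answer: -1145627/10761 ≈ -106.46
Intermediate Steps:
-106 - (2/51 - 89/(-211)) = -106 - (2*(1/51) - 89*(-1/211)) = -106 - (2/51 + 89/211) = -106 - 1*4961/10761 = -106 - 4961/10761 = -1145627/10761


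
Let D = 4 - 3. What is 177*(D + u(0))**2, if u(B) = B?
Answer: 177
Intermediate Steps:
D = 1
177*(D + u(0))**2 = 177*(1 + 0)**2 = 177*1**2 = 177*1 = 177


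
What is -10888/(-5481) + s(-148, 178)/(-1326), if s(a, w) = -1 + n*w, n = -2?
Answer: 321455/142506 ≈ 2.2557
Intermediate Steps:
s(a, w) = -1 - 2*w
-10888/(-5481) + s(-148, 178)/(-1326) = -10888/(-5481) + (-1 - 2*178)/(-1326) = -10888*(-1/5481) + (-1 - 356)*(-1/1326) = 10888/5481 - 357*(-1/1326) = 10888/5481 + 7/26 = 321455/142506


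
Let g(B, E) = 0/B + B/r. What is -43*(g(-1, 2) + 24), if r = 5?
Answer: -5117/5 ≈ -1023.4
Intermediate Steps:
g(B, E) = B/5 (g(B, E) = 0/B + B/5 = 0 + B*(1/5) = 0 + B/5 = B/5)
-43*(g(-1, 2) + 24) = -43*((1/5)*(-1) + 24) = -43*(-1/5 + 24) = -43*119/5 = -5117/5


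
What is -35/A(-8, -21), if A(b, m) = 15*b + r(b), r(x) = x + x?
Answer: 35/136 ≈ 0.25735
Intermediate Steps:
r(x) = 2*x
A(b, m) = 17*b (A(b, m) = 15*b + 2*b = 17*b)
-35/A(-8, -21) = -35/(17*(-8)) = -35/(-136) = -35*(-1/136) = 35/136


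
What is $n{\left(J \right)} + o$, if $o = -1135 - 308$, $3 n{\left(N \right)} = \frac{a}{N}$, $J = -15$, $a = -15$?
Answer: $- \frac{4328}{3} \approx -1442.7$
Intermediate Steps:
$n{\left(N \right)} = - \frac{5}{N}$ ($n{\left(N \right)} = \frac{\left(-15\right) \frac{1}{N}}{3} = - \frac{5}{N}$)
$o = -1443$ ($o = -1135 - 308 = -1443$)
$n{\left(J \right)} + o = - \frac{5}{-15} - 1443 = \left(-5\right) \left(- \frac{1}{15}\right) - 1443 = \frac{1}{3} - 1443 = - \frac{4328}{3}$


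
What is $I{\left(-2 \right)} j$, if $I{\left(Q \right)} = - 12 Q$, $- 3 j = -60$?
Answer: $480$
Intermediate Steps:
$j = 20$ ($j = \left(- \frac{1}{3}\right) \left(-60\right) = 20$)
$I{\left(-2 \right)} j = \left(-12\right) \left(-2\right) 20 = 24 \cdot 20 = 480$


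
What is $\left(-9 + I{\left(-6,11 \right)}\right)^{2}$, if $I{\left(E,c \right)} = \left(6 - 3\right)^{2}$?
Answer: $0$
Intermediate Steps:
$I{\left(E,c \right)} = 9$ ($I{\left(E,c \right)} = 3^{2} = 9$)
$\left(-9 + I{\left(-6,11 \right)}\right)^{2} = \left(-9 + 9\right)^{2} = 0^{2} = 0$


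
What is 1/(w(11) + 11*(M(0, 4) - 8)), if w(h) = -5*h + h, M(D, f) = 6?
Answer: -1/66 ≈ -0.015152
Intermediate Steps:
w(h) = -4*h
1/(w(11) + 11*(M(0, 4) - 8)) = 1/(-4*11 + 11*(6 - 8)) = 1/(-44 + 11*(-2)) = 1/(-44 - 22) = 1/(-66) = -1/66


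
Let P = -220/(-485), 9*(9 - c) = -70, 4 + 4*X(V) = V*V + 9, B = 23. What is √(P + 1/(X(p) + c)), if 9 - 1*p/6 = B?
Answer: 4*√1099196411399/6222841 ≈ 0.67392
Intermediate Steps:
p = -84 (p = 54 - 6*23 = 54 - 138 = -84)
X(V) = 5/4 + V²/4 (X(V) = -1 + (V*V + 9)/4 = -1 + (V² + 9)/4 = -1 + (9 + V²)/4 = -1 + (9/4 + V²/4) = 5/4 + V²/4)
c = 151/9 (c = 9 - ⅑*(-70) = 9 + 70/9 = 151/9 ≈ 16.778)
P = 44/97 (P = -220*(-1/485) = 44/97 ≈ 0.45361)
√(P + 1/(X(p) + c)) = √(44/97 + 1/((5/4 + (¼)*(-84)²) + 151/9)) = √(44/97 + 1/((5/4 + (¼)*7056) + 151/9)) = √(44/97 + 1/((5/4 + 1764) + 151/9)) = √(44/97 + 1/(7061/4 + 151/9)) = √(44/97 + 1/(64153/36)) = √(44/97 + 36/64153) = √(2826224/6222841) = 4*√1099196411399/6222841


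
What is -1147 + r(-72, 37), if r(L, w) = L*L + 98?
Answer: 4135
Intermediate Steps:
r(L, w) = 98 + L² (r(L, w) = L² + 98 = 98 + L²)
-1147 + r(-72, 37) = -1147 + (98 + (-72)²) = -1147 + (98 + 5184) = -1147 + 5282 = 4135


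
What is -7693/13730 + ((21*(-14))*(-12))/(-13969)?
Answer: -155902957/191794370 ≈ -0.81287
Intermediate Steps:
-7693/13730 + ((21*(-14))*(-12))/(-13969) = -7693*1/13730 - 294*(-12)*(-1/13969) = -7693/13730 + 3528*(-1/13969) = -7693/13730 - 3528/13969 = -155902957/191794370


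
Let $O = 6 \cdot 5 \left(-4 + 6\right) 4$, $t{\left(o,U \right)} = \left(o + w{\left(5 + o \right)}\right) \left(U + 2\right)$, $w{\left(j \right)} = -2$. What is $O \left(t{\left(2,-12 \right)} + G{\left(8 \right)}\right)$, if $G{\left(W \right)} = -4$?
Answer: $-960$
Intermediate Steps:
$t{\left(o,U \right)} = \left(-2 + o\right) \left(2 + U\right)$ ($t{\left(o,U \right)} = \left(o - 2\right) \left(U + 2\right) = \left(-2 + o\right) \left(2 + U\right)$)
$O = 240$ ($O = 6 \cdot 5 \cdot 2 \cdot 4 = 6 \cdot 10 \cdot 4 = 60 \cdot 4 = 240$)
$O \left(t{\left(2,-12 \right)} + G{\left(8 \right)}\right) = 240 \left(\left(-4 - -24 + 2 \cdot 2 - 24\right) - 4\right) = 240 \left(\left(-4 + 24 + 4 - 24\right) - 4\right) = 240 \left(0 - 4\right) = 240 \left(-4\right) = -960$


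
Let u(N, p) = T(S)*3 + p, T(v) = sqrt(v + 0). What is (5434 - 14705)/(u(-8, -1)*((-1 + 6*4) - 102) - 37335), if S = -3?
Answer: 345400376/1388178043 - 2197227*I*sqrt(3)/1388178043 ≈ 0.24882 - 0.0027415*I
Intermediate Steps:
T(v) = sqrt(v)
u(N, p) = p + 3*I*sqrt(3) (u(N, p) = sqrt(-3)*3 + p = (I*sqrt(3))*3 + p = 3*I*sqrt(3) + p = p + 3*I*sqrt(3))
(5434 - 14705)/(u(-8, -1)*((-1 + 6*4) - 102) - 37335) = (5434 - 14705)/((-1 + 3*I*sqrt(3))*((-1 + 6*4) - 102) - 37335) = -9271/((-1 + 3*I*sqrt(3))*((-1 + 24) - 102) - 37335) = -9271/((-1 + 3*I*sqrt(3))*(23 - 102) - 37335) = -9271/((-1 + 3*I*sqrt(3))*(-79) - 37335) = -9271/((79 - 237*I*sqrt(3)) - 37335) = -9271/(-37256 - 237*I*sqrt(3))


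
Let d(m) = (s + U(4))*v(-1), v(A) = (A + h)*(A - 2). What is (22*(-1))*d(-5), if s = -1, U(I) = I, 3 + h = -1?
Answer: -990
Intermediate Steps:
h = -4 (h = -3 - 1 = -4)
v(A) = (-4 + A)*(-2 + A) (v(A) = (A - 4)*(A - 2) = (-4 + A)*(-2 + A))
d(m) = 45 (d(m) = (-1 + 4)*(8 + (-1)² - 6*(-1)) = 3*(8 + 1 + 6) = 3*15 = 45)
(22*(-1))*d(-5) = (22*(-1))*45 = -22*45 = -990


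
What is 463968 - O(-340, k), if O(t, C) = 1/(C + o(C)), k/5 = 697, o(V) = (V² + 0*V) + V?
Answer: 5638229609759/12152195 ≈ 4.6397e+5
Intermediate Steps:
o(V) = V + V² (o(V) = (V² + 0) + V = V² + V = V + V²)
k = 3485 (k = 5*697 = 3485)
O(t, C) = 1/(C + C*(1 + C))
463968 - O(-340, k) = 463968 - 1/(3485*(2 + 3485)) = 463968 - 1/(3485*3487) = 463968 - 1*1/12152195 = 463968 - 1/12152195 = 5638229609759/12152195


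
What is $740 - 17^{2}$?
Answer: $451$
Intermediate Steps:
$740 - 17^{2} = 740 - 289 = 451$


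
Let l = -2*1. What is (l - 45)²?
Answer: 2209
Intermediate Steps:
l = -2
(l - 45)² = (-2 - 45)² = (-47)² = 2209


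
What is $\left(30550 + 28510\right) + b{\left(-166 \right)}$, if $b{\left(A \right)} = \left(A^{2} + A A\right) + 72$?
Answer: $114244$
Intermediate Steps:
$b{\left(A \right)} = 72 + 2 A^{2}$ ($b{\left(A \right)} = \left(A^{2} + A^{2}\right) + 72 = 2 A^{2} + 72 = 72 + 2 A^{2}$)
$\left(30550 + 28510\right) + b{\left(-166 \right)} = \left(30550 + 28510\right) + \left(72 + 2 \left(-166\right)^{2}\right) = 59060 + \left(72 + 2 \cdot 27556\right) = 59060 + \left(72 + 55112\right) = 59060 + 55184 = 114244$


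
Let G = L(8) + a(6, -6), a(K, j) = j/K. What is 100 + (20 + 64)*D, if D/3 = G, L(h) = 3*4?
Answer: 2872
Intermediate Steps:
L(h) = 12
G = 11 (G = 12 - 6/6 = 12 - 6*⅙ = 12 - 1 = 11)
D = 33 (D = 3*11 = 33)
100 + (20 + 64)*D = 100 + (20 + 64)*33 = 100 + 84*33 = 100 + 2772 = 2872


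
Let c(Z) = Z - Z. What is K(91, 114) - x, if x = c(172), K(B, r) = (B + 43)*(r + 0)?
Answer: 15276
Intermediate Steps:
c(Z) = 0
K(B, r) = r*(43 + B) (K(B, r) = (43 + B)*r = r*(43 + B))
x = 0
K(91, 114) - x = 114*(43 + 91) - 1*0 = 114*134 + 0 = 15276 + 0 = 15276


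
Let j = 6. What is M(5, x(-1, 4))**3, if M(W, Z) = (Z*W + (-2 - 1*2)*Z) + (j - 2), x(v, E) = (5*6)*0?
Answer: 64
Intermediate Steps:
x(v, E) = 0 (x(v, E) = 30*0 = 0)
M(W, Z) = 4 - 4*Z + W*Z (M(W, Z) = (Z*W + (-2 - 1*2)*Z) + (6 - 2) = (W*Z + (-2 - 2)*Z) + 4 = (W*Z - 4*Z) + 4 = (-4*Z + W*Z) + 4 = 4 - 4*Z + W*Z)
M(5, x(-1, 4))**3 = (4 - 4*0 + 5*0)**3 = (4 + 0 + 0)**3 = 4**3 = 64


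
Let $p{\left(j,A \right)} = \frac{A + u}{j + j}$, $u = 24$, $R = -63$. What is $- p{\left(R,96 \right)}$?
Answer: $\frac{20}{21} \approx 0.95238$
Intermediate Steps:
$p{\left(j,A \right)} = \frac{24 + A}{2 j}$ ($p{\left(j,A \right)} = \frac{A + 24}{j + j} = \frac{24 + A}{2 j}$)
$- p{\left(R,96 \right)} = - \frac{24 + 96}{2 \left(-63\right)} = - \frac{\left(-1\right) 120}{2 \cdot 63} = \left(-1\right) \left(- \frac{20}{21}\right) = \frac{20}{21}$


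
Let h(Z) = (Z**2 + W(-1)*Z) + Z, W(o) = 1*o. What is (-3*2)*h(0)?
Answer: 0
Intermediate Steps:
W(o) = o
h(Z) = Z**2 (h(Z) = (Z**2 - Z) + Z = Z**2)
(-3*2)*h(0) = -3*2*0**2 = -6*0 = 0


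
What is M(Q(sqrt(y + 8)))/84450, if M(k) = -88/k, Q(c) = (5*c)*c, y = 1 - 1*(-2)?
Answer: -4/211125 ≈ -1.8946e-5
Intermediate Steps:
y = 3 (y = 1 + 2 = 3)
Q(c) = 5*c**2
M(Q(sqrt(y + 8)))/84450 = -88*1/(5*(3 + 8))/84450 = -88/(5*(sqrt(11))**2)*(1/84450) = -88/(5*11)*(1/84450) = -88/55*(1/84450) = -88*1/55*(1/84450) = -8/5*1/84450 = -4/211125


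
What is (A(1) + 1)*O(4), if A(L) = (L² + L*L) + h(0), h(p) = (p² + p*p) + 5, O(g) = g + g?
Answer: 64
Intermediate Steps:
O(g) = 2*g
h(p) = 5 + 2*p² (h(p) = (p² + p²) + 5 = 2*p² + 5 = 5 + 2*p²)
A(L) = 5 + 2*L² (A(L) = (L² + L*L) + (5 + 2*0²) = (L² + L²) + (5 + 2*0) = 2*L² + (5 + 0) = 2*L² + 5 = 5 + 2*L²)
(A(1) + 1)*O(4) = ((5 + 2*1²) + 1)*(2*4) = ((5 + 2*1) + 1)*8 = ((5 + 2) + 1)*8 = (7 + 1)*8 = 8*8 = 64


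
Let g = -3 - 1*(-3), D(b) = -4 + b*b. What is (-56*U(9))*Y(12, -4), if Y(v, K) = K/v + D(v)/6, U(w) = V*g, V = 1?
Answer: 0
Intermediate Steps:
D(b) = -4 + b**2
g = 0 (g = -3 + 3 = 0)
U(w) = 0 (U(w) = 1*0 = 0)
Y(v, K) = -2/3 + v**2/6 + K/v (Y(v, K) = K/v + (-4 + v**2)/6 = K/v + (-4 + v**2)*(1/6) = K/v + (-2/3 + v**2/6) = -2/3 + v**2/6 + K/v)
(-56*U(9))*Y(12, -4) = (-56*0)*((-4 + (1/6)*12*(-4 + 12**2))/12) = 0*((-4 + (1/6)*12*(-4 + 144))/12) = 0*((-4 + (1/6)*12*140)/12) = 0*((-4 + 280)/12) = 0*((1/12)*276) = 0*23 = 0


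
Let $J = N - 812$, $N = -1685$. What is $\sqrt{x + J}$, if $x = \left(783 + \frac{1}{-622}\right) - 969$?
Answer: $\frac{i \sqrt{1038010394}}{622} \approx 51.798 i$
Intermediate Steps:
$J = -2497$ ($J = -1685 - 812 = -2497$)
$x = - \frac{115693}{622}$ ($x = \left(783 - \frac{1}{622}\right) - 969 = \frac{487025}{622} - 969 = - \frac{115693}{622} \approx -186.0$)
$\sqrt{x + J} = \sqrt{- \frac{115693}{622} - 2497} = \sqrt{- \frac{1668827}{622}} = \frac{i \sqrt{1038010394}}{622}$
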